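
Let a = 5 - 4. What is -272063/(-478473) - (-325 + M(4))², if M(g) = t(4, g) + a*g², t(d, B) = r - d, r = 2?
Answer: -46278114970/478473 ≈ -96720.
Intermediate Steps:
t(d, B) = 2 - d
a = 1
M(g) = -2 + g² (M(g) = (2 - 1*4) + 1*g² = (2 - 4) + g² = -2 + g²)
-272063/(-478473) - (-325 + M(4))² = -272063/(-478473) - (-325 + (-2 + 4²))² = -272063*(-1/478473) - (-325 + (-2 + 16))² = 272063/478473 - (-325 + 14)² = 272063/478473 - 1*(-311)² = 272063/478473 - 1*96721 = 272063/478473 - 96721 = -46278114970/478473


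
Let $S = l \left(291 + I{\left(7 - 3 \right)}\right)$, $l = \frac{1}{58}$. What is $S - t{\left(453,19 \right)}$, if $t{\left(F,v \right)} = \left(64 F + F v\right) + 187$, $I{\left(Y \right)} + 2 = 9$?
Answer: $- \frac{1095645}{29} \approx -37781.0$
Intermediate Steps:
$I{\left(Y \right)} = 7$ ($I{\left(Y \right)} = -2 + 9 = 7$)
$l = \frac{1}{58} \approx 0.017241$
$S = \frac{149}{29}$ ($S = \frac{291 + 7}{58} = \frac{1}{58} \cdot 298 = \frac{149}{29} \approx 5.1379$)
$t{\left(F,v \right)} = 187 + 64 F + F v$
$S - t{\left(453,19 \right)} = \frac{149}{29} - \left(187 + 64 \cdot 453 + 453 \cdot 19\right) = \frac{149}{29} - \left(187 + 28992 + 8607\right) = \frac{149}{29} - 37786 = - \frac{1095645}{29}$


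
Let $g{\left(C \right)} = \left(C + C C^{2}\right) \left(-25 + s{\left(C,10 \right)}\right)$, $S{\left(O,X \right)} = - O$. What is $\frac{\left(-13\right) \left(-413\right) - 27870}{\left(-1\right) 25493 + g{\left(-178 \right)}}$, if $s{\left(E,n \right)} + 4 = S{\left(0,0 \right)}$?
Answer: $- \frac{22501}{163532477} \approx -0.00013759$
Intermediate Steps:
$s{\left(E,n \right)} = -4$ ($s{\left(E,n \right)} = -4 - 0 = -4 + 0 = -4$)
$g{\left(C \right)} = - 29 C - 29 C^{3}$ ($g{\left(C \right)} = \left(C + C C^{2}\right) \left(-25 - 4\right) = \left(C + C^{3}\right) \left(-29\right) = - 29 C - 29 C^{3}$)
$\frac{\left(-13\right) \left(-413\right) - 27870}{\left(-1\right) 25493 + g{\left(-178 \right)}} = \frac{\left(-13\right) \left(-413\right) - 27870}{\left(-1\right) 25493 - - 5162 \left(1 + \left(-178\right)^{2}\right)} = \frac{5369 - 27870}{-25493 - - 5162 \left(1 + 31684\right)} = - \frac{22501}{-25493 - \left(-5162\right) 31685} = - \frac{22501}{-25493 + 163557970} = - \frac{22501}{163532477}$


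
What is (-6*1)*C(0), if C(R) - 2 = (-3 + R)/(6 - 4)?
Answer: -3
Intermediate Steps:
C(R) = ½ + R/2 (C(R) = 2 + (-3 + R)/(6 - 4) = 2 + (-3 + R)/2 = 2 + (-3 + R)*(½) = 2 + (-3/2 + R/2) = ½ + R/2)
(-6*1)*C(0) = (-6*1)*(½ + (½)*0) = -6*(½ + 0) = -6*½ = -3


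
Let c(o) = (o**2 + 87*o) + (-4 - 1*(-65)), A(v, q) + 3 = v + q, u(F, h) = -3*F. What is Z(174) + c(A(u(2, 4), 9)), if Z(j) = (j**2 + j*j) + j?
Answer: 60787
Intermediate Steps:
Z(j) = j + 2*j**2 (Z(j) = (j**2 + j**2) + j = 2*j**2 + j = j + 2*j**2)
A(v, q) = -3 + q + v (A(v, q) = -3 + (v + q) = -3 + (q + v) = -3 + q + v)
c(o) = 61 + o**2 + 87*o (c(o) = (o**2 + 87*o) + (-4 + 65) = (o**2 + 87*o) + 61 = 61 + o**2 + 87*o)
Z(174) + c(A(u(2, 4), 9)) = 174*(1 + 2*174) + (61 + (-3 + 9 - 3*2)**2 + 87*(-3 + 9 - 3*2)) = 174*(1 + 348) + (61 + (-3 + 9 - 6)**2 + 87*(-3 + 9 - 6)) = 174*349 + (61 + 0**2 + 87*0) = 60726 + (61 + 0 + 0) = 60726 + 61 = 60787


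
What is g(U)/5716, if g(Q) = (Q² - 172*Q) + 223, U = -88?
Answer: 23103/5716 ≈ 4.0418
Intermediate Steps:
g(Q) = 223 + Q² - 172*Q
g(U)/5716 = (223 + (-88)² - 172*(-88))/5716 = (223 + 7744 + 15136)*(1/5716) = 23103*(1/5716) = 23103/5716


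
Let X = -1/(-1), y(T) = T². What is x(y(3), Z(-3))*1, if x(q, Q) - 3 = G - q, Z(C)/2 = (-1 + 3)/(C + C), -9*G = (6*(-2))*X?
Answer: -14/3 ≈ -4.6667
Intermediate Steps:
X = 1 (X = -1*(-1) = 1)
G = 4/3 (G = -6*(-2)/9 = -(-4)/3 = -⅑*(-12) = 4/3 ≈ 1.3333)
Z(C) = 2/C (Z(C) = 2*((-1 + 3)/(C + C)) = 2*(2/((2*C))) = 2*(2*(1/(2*C))) = 2/C)
x(q, Q) = 13/3 - q (x(q, Q) = 3 + (4/3 - q) = 13/3 - q)
x(y(3), Z(-3))*1 = (13/3 - 1*3²)*1 = (13/3 - 1*9)*1 = (13/3 - 9)*1 = -14/3*1 = -14/3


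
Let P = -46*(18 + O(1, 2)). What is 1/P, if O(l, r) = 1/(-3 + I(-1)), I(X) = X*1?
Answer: -2/1633 ≈ -0.0012247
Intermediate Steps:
I(X) = X
O(l, r) = -¼ (O(l, r) = 1/(-3 - 1) = 1/(-4) = -¼)
P = -1633/2 (P = -46*(18 - ¼) = -46*71/4 = -1633/2 ≈ -816.50)
1/P = 1/(-1633/2) = -2/1633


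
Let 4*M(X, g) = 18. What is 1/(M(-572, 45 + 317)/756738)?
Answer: 168164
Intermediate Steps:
M(X, g) = 9/2 (M(X, g) = (¼)*18 = 9/2)
1/(M(-572, 45 + 317)/756738) = 1/((9/2)/756738) = 1/((9/2)*(1/756738)) = 1/(1/168164) = 168164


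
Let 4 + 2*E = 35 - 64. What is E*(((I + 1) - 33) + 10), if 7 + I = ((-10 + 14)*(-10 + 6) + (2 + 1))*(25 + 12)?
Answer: 8415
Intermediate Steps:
E = -33/2 (E = -2 + (35 - 64)/2 = -2 + (½)*(-29) = -2 - 29/2 = -33/2 ≈ -16.500)
I = -488 (I = -7 + ((-10 + 14)*(-10 + 6) + (2 + 1))*(25 + 12) = -7 + (4*(-4) + 3)*37 = -7 + (-16 + 3)*37 = -7 - 13*37 = -7 - 481 = -488)
E*(((I + 1) - 33) + 10) = -33*(((-488 + 1) - 33) + 10)/2 = -33*((-487 - 33) + 10)/2 = -33*(-520 + 10)/2 = -33/2*(-510) = 8415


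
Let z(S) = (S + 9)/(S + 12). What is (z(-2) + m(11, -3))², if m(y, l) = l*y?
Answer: 104329/100 ≈ 1043.3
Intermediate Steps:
z(S) = (9 + S)/(12 + S)
(z(-2) + m(11, -3))² = ((9 - 2)/(12 - 2) - 3*11)² = (7/10 - 33)² = (-323/10)² = 104329/100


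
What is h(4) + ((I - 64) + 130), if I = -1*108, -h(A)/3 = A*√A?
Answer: -66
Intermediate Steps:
h(A) = -3*A^(3/2) (h(A) = -3*A*√A = -3*A^(3/2))
I = -108
h(4) + ((I - 64) + 130) = -3*4^(3/2) + ((-108 - 64) + 130) = -3*8 + (-172 + 130) = -24 - 42 = -66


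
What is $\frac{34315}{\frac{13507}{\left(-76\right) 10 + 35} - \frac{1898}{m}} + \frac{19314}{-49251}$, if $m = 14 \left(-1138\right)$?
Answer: $- \frac{3254227975848056}{1755120735329} \approx -1854.1$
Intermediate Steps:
$m = -15932$
$\frac{34315}{\frac{13507}{\left(-76\right) 10 + 35} - \frac{1898}{m}} + \frac{19314}{-49251} = \frac{34315}{\frac{13507}{\left(-76\right) 10 + 35} - \frac{1898}{-15932}} + \frac{19314}{-49251} = \frac{34315}{\frac{13507}{-760 + 35} - - \frac{949}{7966}} + 19314 \left(- \frac{1}{49251}\right) = \frac{34315}{\frac{13507}{-725} + \frac{949}{7966}} - \frac{6438}{16417} = \frac{34315}{13507 \left(- \frac{1}{725}\right) + \frac{949}{7966}} - \frac{6438}{16417} = \frac{34315}{- \frac{13507}{725} + \frac{949}{7966}} - \frac{6438}{16417} = \frac{34315}{- \frac{106908737}{5775350}} - \frac{6438}{16417} = 34315 \left(- \frac{5775350}{106908737}\right) - \frac{6438}{16417} = - \frac{198181135250}{106908737} - \frac{6438}{16417} = - \frac{3254227975848056}{1755120735329}$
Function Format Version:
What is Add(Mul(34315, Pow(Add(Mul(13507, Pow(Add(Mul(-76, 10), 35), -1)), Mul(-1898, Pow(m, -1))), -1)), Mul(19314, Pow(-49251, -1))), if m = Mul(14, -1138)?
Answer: Rational(-3254227975848056, 1755120735329) ≈ -1854.1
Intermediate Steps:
m = -15932
Add(Mul(34315, Pow(Add(Mul(13507, Pow(Add(Mul(-76, 10), 35), -1)), Mul(-1898, Pow(m, -1))), -1)), Mul(19314, Pow(-49251, -1))) = Add(Mul(34315, Pow(Add(Mul(13507, Pow(Add(Mul(-76, 10), 35), -1)), Mul(-1898, Pow(-15932, -1))), -1)), Mul(19314, Pow(-49251, -1))) = Add(Mul(34315, Pow(Add(Mul(13507, Pow(Add(-760, 35), -1)), Mul(-1898, Rational(-1, 15932))), -1)), Mul(19314, Rational(-1, 49251))) = Add(Mul(34315, Pow(Add(Mul(13507, Pow(-725, -1)), Rational(949, 7966)), -1)), Rational(-6438, 16417)) = Add(Mul(34315, Pow(Add(Mul(13507, Rational(-1, 725)), Rational(949, 7966)), -1)), Rational(-6438, 16417)) = Add(Mul(34315, Pow(Add(Rational(-13507, 725), Rational(949, 7966)), -1)), Rational(-6438, 16417)) = Add(Mul(34315, Pow(Rational(-106908737, 5775350), -1)), Rational(-6438, 16417)) = Add(Mul(34315, Rational(-5775350, 106908737)), Rational(-6438, 16417)) = Add(Rational(-198181135250, 106908737), Rational(-6438, 16417)) = Rational(-3254227975848056, 1755120735329)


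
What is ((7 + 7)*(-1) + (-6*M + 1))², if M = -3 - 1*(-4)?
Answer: 361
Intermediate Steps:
M = 1 (M = -3 + 4 = 1)
((7 + 7)*(-1) + (-6*M + 1))² = ((7 + 7)*(-1) + (-6*1 + 1))² = (14*(-1) + (-6 + 1))² = (-14 - 5)² = (-19)² = 361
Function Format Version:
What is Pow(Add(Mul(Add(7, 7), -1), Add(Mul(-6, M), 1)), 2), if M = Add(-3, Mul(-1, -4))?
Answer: 361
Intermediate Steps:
M = 1 (M = Add(-3, 4) = 1)
Pow(Add(Mul(Add(7, 7), -1), Add(Mul(-6, M), 1)), 2) = Pow(Add(Mul(Add(7, 7), -1), Add(Mul(-6, 1), 1)), 2) = Pow(Add(Mul(14, -1), Add(-6, 1)), 2) = Pow(Add(-14, -5), 2) = Pow(-19, 2) = 361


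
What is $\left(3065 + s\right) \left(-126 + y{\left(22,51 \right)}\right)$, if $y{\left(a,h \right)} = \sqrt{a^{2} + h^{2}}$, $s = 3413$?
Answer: $-816228 + 6478 \sqrt{3085} \approx -4.5642 \cdot 10^{5}$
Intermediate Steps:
$\left(3065 + s\right) \left(-126 + y{\left(22,51 \right)}\right) = \left(3065 + 3413\right) \left(-126 + \sqrt{22^{2} + 51^{2}}\right) = 6478 \left(-126 + \sqrt{484 + 2601}\right) = 6478 \left(-126 + \sqrt{3085}\right) = -816228 + 6478 \sqrt{3085}$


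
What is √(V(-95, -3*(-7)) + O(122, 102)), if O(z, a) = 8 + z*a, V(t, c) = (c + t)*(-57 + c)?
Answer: 2*√3779 ≈ 122.95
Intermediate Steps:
V(t, c) = (-57 + c)*(c + t)
O(z, a) = 8 + a*z
√(V(-95, -3*(-7)) + O(122, 102)) = √(((-3*(-7))² - (-171)*(-7) - 57*(-95) - 3*(-7)*(-95)) + (8 + 102*122)) = √((21² - 57*21 + 5415 + 21*(-95)) + (8 + 12444)) = √((441 - 1197 + 5415 - 1995) + 12452) = √(2664 + 12452) = √15116 = 2*√3779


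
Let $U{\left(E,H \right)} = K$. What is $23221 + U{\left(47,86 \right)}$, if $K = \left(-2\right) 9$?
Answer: $23203$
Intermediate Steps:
$K = -18$
$U{\left(E,H \right)} = -18$
$23221 + U{\left(47,86 \right)} = 23221 - 18 = 23203$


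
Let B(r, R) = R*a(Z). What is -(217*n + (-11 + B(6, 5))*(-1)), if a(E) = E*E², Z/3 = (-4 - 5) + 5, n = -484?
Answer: 96377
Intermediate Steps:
Z = -12 (Z = 3*((-4 - 5) + 5) = 3*(-9 + 5) = 3*(-4) = -12)
a(E) = E³
B(r, R) = -1728*R (B(r, R) = R*(-12)³ = R*(-1728) = -1728*R)
-(217*n + (-11 + B(6, 5))*(-1)) = -(217*(-484) + (-11 - 1728*5)*(-1)) = -(-105028 + (-11 - 8640)*(-1)) = -(-105028 - 8651*(-1)) = -(-105028 + 8651) = -1*(-96377) = 96377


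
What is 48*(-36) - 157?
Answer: -1885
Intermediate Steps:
48*(-36) - 157 = -1728 - 157 = -1885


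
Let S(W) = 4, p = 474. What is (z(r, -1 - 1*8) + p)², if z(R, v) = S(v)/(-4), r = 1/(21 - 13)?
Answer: 223729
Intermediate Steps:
r = ⅛ (r = 1/8 = ⅛ ≈ 0.12500)
z(R, v) = -1 (z(R, v) = 4/(-4) = 4*(-¼) = -1)
(z(r, -1 - 1*8) + p)² = (-1 + 474)² = 473² = 223729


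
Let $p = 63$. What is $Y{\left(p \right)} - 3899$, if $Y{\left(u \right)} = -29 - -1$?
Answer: $-3927$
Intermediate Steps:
$Y{\left(u \right)} = -28$ ($Y{\left(u \right)} = -29 + 1 = -28$)
$Y{\left(p \right)} - 3899 = -28 - 3899 = -3927$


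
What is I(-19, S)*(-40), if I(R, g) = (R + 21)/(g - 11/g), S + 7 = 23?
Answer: -256/49 ≈ -5.2245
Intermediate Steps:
S = 16 (S = -7 + 23 = 16)
I(R, g) = (21 + R)/(g - 11/g)
I(-19, S)*(-40) = (16*(21 - 19)/(-11 + 16²))*(-40) = (16*2/(-11 + 256))*(-40) = (16*2/245)*(-40) = (16*(1/245)*2)*(-40) = (32/245)*(-40) = -256/49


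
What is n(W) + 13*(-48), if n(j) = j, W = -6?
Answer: -630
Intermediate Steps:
n(W) + 13*(-48) = -6 + 13*(-48) = -6 - 624 = -630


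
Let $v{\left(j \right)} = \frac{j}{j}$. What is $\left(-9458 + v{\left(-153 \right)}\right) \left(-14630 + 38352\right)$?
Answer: $-224338954$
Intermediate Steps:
$v{\left(j \right)} = 1$
$\left(-9458 + v{\left(-153 \right)}\right) \left(-14630 + 38352\right) = \left(-9458 + 1\right) \left(-14630 + 38352\right) = \left(-9457\right) 23722 = -224338954$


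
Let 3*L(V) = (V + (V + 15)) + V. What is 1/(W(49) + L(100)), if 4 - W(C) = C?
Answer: 1/60 ≈ 0.016667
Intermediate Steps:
L(V) = 5 + V (L(V) = ((V + (V + 15)) + V)/3 = ((V + (15 + V)) + V)/3 = ((15 + 2*V) + V)/3 = (15 + 3*V)/3 = 5 + V)
W(C) = 4 - C
1/(W(49) + L(100)) = 1/((4 - 1*49) + (5 + 100)) = 1/((4 - 49) + 105) = 1/(-45 + 105) = 1/60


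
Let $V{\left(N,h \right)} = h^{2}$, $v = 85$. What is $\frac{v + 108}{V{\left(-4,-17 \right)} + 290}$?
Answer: $\frac{1}{3} \approx 0.33333$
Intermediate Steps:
$\frac{v + 108}{V{\left(-4,-17 \right)} + 290} = \frac{85 + 108}{\left(-17\right)^{2} + 290} = \frac{193}{289 + 290} = \frac{193}{579} = 193 \cdot \frac{1}{579} = \frac{1}{3}$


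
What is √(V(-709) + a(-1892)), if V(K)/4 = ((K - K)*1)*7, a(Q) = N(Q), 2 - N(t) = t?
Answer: √1894 ≈ 43.520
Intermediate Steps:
N(t) = 2 - t
a(Q) = 2 - Q
V(K) = 0 (V(K) = 4*(((K - K)*1)*7) = 4*((0*1)*7) = 4*(0*7) = 4*0 = 0)
√(V(-709) + a(-1892)) = √(0 + (2 - 1*(-1892))) = √(0 + (2 + 1892)) = √(0 + 1894) = √1894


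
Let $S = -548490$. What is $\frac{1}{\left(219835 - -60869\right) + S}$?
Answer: $- \frac{1}{267786} \approx -3.7343 \cdot 10^{-6}$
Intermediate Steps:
$\frac{1}{\left(219835 - -60869\right) + S} = \frac{1}{\left(219835 - -60869\right) - 548490} = \frac{1}{\left(219835 + 60869\right) - 548490} = \frac{1}{280704 - 548490} = \frac{1}{-267786} = - \frac{1}{267786}$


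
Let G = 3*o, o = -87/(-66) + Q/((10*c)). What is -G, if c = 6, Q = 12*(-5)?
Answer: -21/22 ≈ -0.95455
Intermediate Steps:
Q = -60
o = 7/22 (o = -87/(-66) - 60/(10*6) = -87*(-1/66) - 60/60 = 29/22 - 60*1/60 = 29/22 - 1 = 7/22 ≈ 0.31818)
G = 21/22 (G = 3*(7/22) = 21/22 ≈ 0.95455)
-G = -1*21/22 = -21/22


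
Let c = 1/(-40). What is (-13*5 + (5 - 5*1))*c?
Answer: 13/8 ≈ 1.6250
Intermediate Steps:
c = -1/40 ≈ -0.025000
(-13*5 + (5 - 5*1))*c = (-13*5 + (5 - 5*1))*(-1/40) = (-65 + (5 - 5))*(-1/40) = (-65 + 0)*(-1/40) = -65*(-1/40) = 13/8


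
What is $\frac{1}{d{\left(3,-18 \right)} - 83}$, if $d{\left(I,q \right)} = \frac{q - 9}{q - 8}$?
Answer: $- \frac{26}{2131} \approx -0.012201$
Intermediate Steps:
$d{\left(I,q \right)} = \frac{-9 + q}{-8 + q}$
$\frac{1}{d{\left(3,-18 \right)} - 83} = \frac{1}{\frac{-9 - 18}{-8 - 18} - 83} = \frac{1}{\frac{1}{-26} \left(-27\right) - 83} = \frac{1}{\left(- \frac{1}{26}\right) \left(-27\right) - 83} = \frac{1}{\frac{27}{26} - 83} = \frac{1}{- \frac{2131}{26}} = - \frac{26}{2131}$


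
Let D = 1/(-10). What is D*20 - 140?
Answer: -142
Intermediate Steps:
D = -⅒ ≈ -0.10000
D*20 - 140 = -⅒*20 - 140 = -2 - 140 = -142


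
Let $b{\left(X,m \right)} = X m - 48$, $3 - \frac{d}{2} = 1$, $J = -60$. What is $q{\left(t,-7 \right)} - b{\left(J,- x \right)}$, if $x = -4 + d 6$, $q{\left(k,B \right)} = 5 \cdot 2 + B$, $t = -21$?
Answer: $-1149$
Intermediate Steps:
$d = 4$ ($d = 6 - 2 = 4$)
$q{\left(k,B \right)} = 10 + B$
$x = 20$ ($x = -4 + 4 \cdot 6 = -4 + 24 = 20$)
$b{\left(X,m \right)} = -48 + X m$
$q{\left(t,-7 \right)} - b{\left(J,- x \right)} = \left(10 - 7\right) - \left(-48 - 60 \left(\left(-1\right) 20\right)\right) = 3 - \left(-48 - -1200\right) = 3 - \left(-48 + 1200\right) = 3 - 1152 = -1149$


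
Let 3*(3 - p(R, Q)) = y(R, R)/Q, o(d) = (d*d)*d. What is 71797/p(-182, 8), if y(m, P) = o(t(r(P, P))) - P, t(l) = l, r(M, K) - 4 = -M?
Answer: -861564/3217483 ≈ -0.26778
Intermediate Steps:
r(M, K) = 4 - M
o(d) = d³ (o(d) = d²*d = d³)
y(m, P) = (4 - P)³ - P
p(R, Q) = 3 - (-R - (-4 + R)³)/(3*Q)
71797/p(-182, 8) = 71797/(((⅓)*(-182 + (-4 - 182)³ + 9*8)/8)) = 71797/(((⅓)*(⅛)*(-182 + (-186)³ + 72))) = 71797/(((⅓)*(⅛)*(-182 - 6434856 + 72))) = 71797/(((⅓)*(⅛)*(-6434966))) = 71797/(-3217483/12) = 71797*(-12/3217483) = -861564/3217483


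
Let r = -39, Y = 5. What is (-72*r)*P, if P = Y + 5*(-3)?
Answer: -28080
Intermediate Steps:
P = -10 (P = 5 + 5*(-3) = 5 - 15 = -10)
(-72*r)*P = -72*(-39)*(-10) = 2808*(-10) = -28080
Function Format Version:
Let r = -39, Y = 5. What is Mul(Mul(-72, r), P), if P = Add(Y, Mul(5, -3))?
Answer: -28080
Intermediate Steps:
P = -10 (P = Add(5, Mul(5, -3)) = Add(5, -15) = -10)
Mul(Mul(-72, r), P) = Mul(Mul(-72, -39), -10) = Mul(2808, -10) = -28080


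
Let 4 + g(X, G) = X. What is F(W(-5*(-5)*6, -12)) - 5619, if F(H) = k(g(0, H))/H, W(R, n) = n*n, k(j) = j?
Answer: -202285/36 ≈ -5619.0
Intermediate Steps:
g(X, G) = -4 + X
W(R, n) = n²
F(H) = -4/H (F(H) = (-4 + 0)/H = -4/H)
F(W(-5*(-5)*6, -12)) - 5619 = -4/((-12)²) - 5619 = -4/144 - 5619 = -4*1/144 - 5619 = -1/36 - 5619 = -202285/36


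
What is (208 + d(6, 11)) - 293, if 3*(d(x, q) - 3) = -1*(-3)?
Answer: -81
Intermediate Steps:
d(x, q) = 4 (d(x, q) = 3 + (-1*(-3))/3 = 3 + (⅓)*3 = 3 + 1 = 4)
(208 + d(6, 11)) - 293 = (208 + 4) - 293 = 212 - 293 = -81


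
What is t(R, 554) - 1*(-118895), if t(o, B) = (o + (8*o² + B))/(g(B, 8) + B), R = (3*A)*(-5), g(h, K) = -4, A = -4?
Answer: 2973712/25 ≈ 1.1895e+5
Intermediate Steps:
R = 60 (R = (3*(-4))*(-5) = -12*(-5) = 60)
t(o, B) = (B + o + 8*o²)/(-4 + B) (t(o, B) = (o + (8*o² + B))/(-4 + B) = (o + (B + 8*o²))/(-4 + B) = (B + o + 8*o²)/(-4 + B))
t(R, 554) - 1*(-118895) = (554 + 60 + 8*60²)/(-4 + 554) - 1*(-118895) = (554 + 60 + 8*3600)/550 + 118895 = (554 + 60 + 28800)/550 + 118895 = (1/550)*29414 + 118895 = 1337/25 + 118895 = 2973712/25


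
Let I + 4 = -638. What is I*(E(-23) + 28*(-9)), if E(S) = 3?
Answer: 159858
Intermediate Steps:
I = -642 (I = -4 - 638 = -642)
I*(E(-23) + 28*(-9)) = -642*(3 + 28*(-9)) = -642*(3 - 252) = -642*(-249) = 159858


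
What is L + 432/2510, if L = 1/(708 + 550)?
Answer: 272983/1578790 ≈ 0.17291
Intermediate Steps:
L = 1/1258 ≈ 0.00079491
L + 432/2510 = 1/1258 + 432/2510 = 1/1258 + 432*(1/2510) = 1/1258 + 216/1255 = 272983/1578790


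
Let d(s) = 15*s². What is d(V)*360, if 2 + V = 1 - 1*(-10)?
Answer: 437400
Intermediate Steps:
V = 9 (V = -2 + (1 - 1*(-10)) = -2 + (1 + 10) = -2 + 11 = 9)
d(V)*360 = (15*9²)*360 = (15*81)*360 = 1215*360 = 437400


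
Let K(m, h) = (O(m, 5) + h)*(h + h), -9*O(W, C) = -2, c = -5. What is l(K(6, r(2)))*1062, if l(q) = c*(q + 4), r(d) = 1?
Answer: -34220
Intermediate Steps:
O(W, C) = 2/9 (O(W, C) = -1/9*(-2) = 2/9)
K(m, h) = 2*h*(2/9 + h) (K(m, h) = (2/9 + h)*(h + h) = (2/9 + h)*(2*h) = 2*h*(2/9 + h))
l(q) = -20 - 5*q (l(q) = -5*(q + 4) = -5*(4 + q) = -20 - 5*q)
l(K(6, r(2)))*1062 = (-20 - 10*(2 + 9*1)/9)*1062 = (-20 - 10*(2 + 9)/9)*1062 = (-20 - 10*11/9)*1062 = (-20 - 5*22/9)*1062 = (-20 - 110/9)*1062 = -290/9*1062 = -34220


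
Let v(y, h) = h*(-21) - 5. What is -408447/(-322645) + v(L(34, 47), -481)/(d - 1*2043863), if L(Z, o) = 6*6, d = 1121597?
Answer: 186719678491/148782256785 ≈ 1.2550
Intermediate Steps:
L(Z, o) = 36
v(y, h) = -5 - 21*h (v(y, h) = -21*h - 5 = -5 - 21*h)
-408447/(-322645) + v(L(34, 47), -481)/(d - 1*2043863) = -408447/(-322645) + (-5 - 21*(-481))/(1121597 - 1*2043863) = -408447*(-1/322645) + (-5 + 10101)/(1121597 - 2043863) = 408447/322645 + 10096/(-922266) = 408447/322645 + 10096*(-1/922266) = 408447/322645 - 5048/461133 = 186719678491/148782256785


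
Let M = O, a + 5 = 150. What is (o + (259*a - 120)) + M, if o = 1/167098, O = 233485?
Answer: 45270190161/167098 ≈ 2.7092e+5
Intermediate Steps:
a = 145 (a = -5 + 150 = 145)
o = 1/167098 ≈ 5.9845e-6
M = 233485
(o + (259*a - 120)) + M = (1/167098 + (259*145 - 120)) + 233485 = (1/167098 + (37555 - 120)) + 233485 = (1/167098 + 37435) + 233485 = 6255313631/167098 + 233485 = 45270190161/167098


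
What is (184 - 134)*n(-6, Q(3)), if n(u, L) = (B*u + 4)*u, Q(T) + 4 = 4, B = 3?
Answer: 4200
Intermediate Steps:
Q(T) = 0 (Q(T) = -4 + 4 = 0)
n(u, L) = u*(4 + 3*u) (n(u, L) = (3*u + 4)*u = (4 + 3*u)*u = u*(4 + 3*u))
(184 - 134)*n(-6, Q(3)) = (184 - 134)*(-6*(4 + 3*(-6))) = 50*(-6*(4 - 18)) = 50*(-6*(-14)) = 50*84 = 4200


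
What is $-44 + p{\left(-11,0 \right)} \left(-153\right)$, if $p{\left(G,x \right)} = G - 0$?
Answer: $1639$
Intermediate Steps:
$p{\left(G,x \right)} = G$ ($p{\left(G,x \right)} = G + 0 = G$)
$-44 + p{\left(-11,0 \right)} \left(-153\right) = -44 - -1683 = -44 + 1683 = 1639$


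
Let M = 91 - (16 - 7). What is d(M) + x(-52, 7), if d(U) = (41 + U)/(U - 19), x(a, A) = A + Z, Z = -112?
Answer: -2164/21 ≈ -103.05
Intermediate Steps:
x(a, A) = -112 + A (x(a, A) = A - 112 = -112 + A)
M = 82 (M = 91 - 1*9 = 91 - 9 = 82)
d(U) = (41 + U)/(-19 + U)
d(M) + x(-52, 7) = (41 + 82)/(-19 + 82) + (-112 + 7) = 123/63 - 105 = (1/63)*123 - 105 = 41/21 - 105 = -2164/21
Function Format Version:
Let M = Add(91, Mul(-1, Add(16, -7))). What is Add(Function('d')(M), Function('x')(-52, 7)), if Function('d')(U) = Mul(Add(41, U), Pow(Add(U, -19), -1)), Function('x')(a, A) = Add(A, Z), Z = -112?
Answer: Rational(-2164, 21) ≈ -103.05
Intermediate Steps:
Function('x')(a, A) = Add(-112, A) (Function('x')(a, A) = Add(A, -112) = Add(-112, A))
M = 82 (M = Add(91, Mul(-1, 9)) = Add(91, -9) = 82)
Function('d')(U) = Mul(Pow(Add(-19, U), -1), Add(41, U)) (Function('d')(U) = Mul(Add(41, U), Pow(Add(-19, U), -1)) = Mul(Pow(Add(-19, U), -1), Add(41, U)))
Add(Function('d')(M), Function('x')(-52, 7)) = Add(Mul(Pow(Add(-19, 82), -1), Add(41, 82)), Add(-112, 7)) = Add(Mul(Pow(63, -1), 123), -105) = Add(Mul(Rational(1, 63), 123), -105) = Add(Rational(41, 21), -105) = Rational(-2164, 21)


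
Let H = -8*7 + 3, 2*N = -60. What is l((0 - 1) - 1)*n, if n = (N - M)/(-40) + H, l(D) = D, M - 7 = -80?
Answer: 2163/20 ≈ 108.15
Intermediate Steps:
M = -73 (M = 7 - 80 = -73)
N = -30 (N = (½)*(-60) = -30)
H = -53 (H = -56 + 3 = -53)
n = -2163/40 (n = (-30 - 1*(-73))/(-40) - 53 = (-30 + 73)*(-1/40) - 53 = 43*(-1/40) - 53 = -43/40 - 53 = -2163/40 ≈ -54.075)
l((0 - 1) - 1)*n = ((0 - 1) - 1)*(-2163/40) = (-1 - 1)*(-2163/40) = -2*(-2163/40) = 2163/20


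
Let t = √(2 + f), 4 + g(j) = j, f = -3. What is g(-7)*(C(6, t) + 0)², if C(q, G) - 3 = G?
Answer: -88 - 66*I ≈ -88.0 - 66.0*I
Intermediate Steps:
g(j) = -4 + j
t = I (t = √(2 - 3) = √(-1) = I ≈ 1.0*I)
C(q, G) = 3 + G
g(-7)*(C(6, t) + 0)² = (-4 - 7)*((3 + I) + 0)² = -11*(3 + I)²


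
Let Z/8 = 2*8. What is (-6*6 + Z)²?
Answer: 8464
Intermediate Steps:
Z = 128 (Z = 8*(2*8) = 8*16 = 128)
(-6*6 + Z)² = (-6*6 + 128)² = (-36 + 128)² = 92² = 8464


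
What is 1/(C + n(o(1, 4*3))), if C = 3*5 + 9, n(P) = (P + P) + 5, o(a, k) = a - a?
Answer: 1/29 ≈ 0.034483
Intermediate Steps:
o(a, k) = 0
n(P) = 5 + 2*P (n(P) = 2*P + 5 = 5 + 2*P)
C = 24 (C = 15 + 9 = 24)
1/(C + n(o(1, 4*3))) = 1/(24 + (5 + 2*0)) = 1/(24 + (5 + 0)) = 1/(24 + 5) = 1/29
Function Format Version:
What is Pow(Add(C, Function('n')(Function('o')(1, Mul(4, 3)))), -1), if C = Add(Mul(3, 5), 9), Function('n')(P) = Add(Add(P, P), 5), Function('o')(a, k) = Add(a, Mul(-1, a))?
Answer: Rational(1, 29) ≈ 0.034483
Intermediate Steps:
Function('o')(a, k) = 0
Function('n')(P) = Add(5, Mul(2, P)) (Function('n')(P) = Add(Mul(2, P), 5) = Add(5, Mul(2, P)))
C = 24 (C = Add(15, 9) = 24)
Pow(Add(C, Function('n')(Function('o')(1, Mul(4, 3)))), -1) = Pow(Add(24, Add(5, Mul(2, 0))), -1) = Pow(Add(24, Add(5, 0)), -1) = Pow(Add(24, 5), -1) = Pow(29, -1) = Rational(1, 29)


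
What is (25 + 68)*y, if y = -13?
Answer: -1209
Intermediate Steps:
(25 + 68)*y = (25 + 68)*(-13) = 93*(-13) = -1209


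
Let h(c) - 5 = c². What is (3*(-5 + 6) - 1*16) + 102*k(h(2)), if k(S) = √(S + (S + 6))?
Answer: -13 + 204*√6 ≈ 486.70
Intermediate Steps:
h(c) = 5 + c²
k(S) = √(6 + 2*S) (k(S) = √(S + (6 + S)) = √(6 + 2*S))
(3*(-5 + 6) - 1*16) + 102*k(h(2)) = (3*(-5 + 6) - 1*16) + 102*√(6 + 2*(5 + 2²)) = (3*1 - 16) + 102*√(6 + 2*(5 + 4)) = (3 - 16) + 102*√(6 + 2*9) = -13 + 102*√(6 + 18) = -13 + 102*√24 = -13 + 102*(2*√6) = -13 + 204*√6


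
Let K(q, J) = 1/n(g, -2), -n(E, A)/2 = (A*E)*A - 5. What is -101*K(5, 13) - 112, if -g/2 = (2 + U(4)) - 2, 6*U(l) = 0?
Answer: -1221/10 ≈ -122.10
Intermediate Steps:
U(l) = 0 (U(l) = (1/6)*0 = 0)
g = 0 (g = -2*((2 + 0) - 2) = -2*(2 - 2) = -2*0 = 0)
n(E, A) = 10 - 2*E*A**2 (n(E, A) = -2*((A*E)*A - 5) = -2*(E*A**2 - 5) = -2*(-5 + E*A**2) = 10 - 2*E*A**2)
K(q, J) = 1/10 (K(q, J) = 1/(10 - 2*0*(-2)**2) = 1/(10 - 2*0*4) = 1/(10 + 0) = 1/10)
-101*K(5, 13) - 112 = -101*1/10 - 112 = -101/10 - 112 = -1221/10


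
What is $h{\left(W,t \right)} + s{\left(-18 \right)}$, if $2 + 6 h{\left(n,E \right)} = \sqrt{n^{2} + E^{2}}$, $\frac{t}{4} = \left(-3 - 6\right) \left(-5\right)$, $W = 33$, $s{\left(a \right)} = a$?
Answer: $\frac{73}{6} \approx 12.167$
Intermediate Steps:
$t = 180$ ($t = 4 \left(-3 - 6\right) \left(-5\right) = 4 \left(\left(-9\right) \left(-5\right)\right) = 4 \cdot 45 = 180$)
$h{\left(n,E \right)} = - \frac{1}{3} + \frac{\sqrt{E^{2} + n^{2}}}{6}$ ($h{\left(n,E \right)} = - \frac{1}{3} + \frac{\sqrt{n^{2} + E^{2}}}{6} = - \frac{1}{3} + \frac{\sqrt{E^{2} + n^{2}}}{6}$)
$h{\left(W,t \right)} + s{\left(-18 \right)} = \left(- \frac{1}{3} + \frac{\sqrt{180^{2} + 33^{2}}}{6}\right) - 18 = \left(- \frac{1}{3} + \frac{\sqrt{32400 + 1089}}{6}\right) - 18 = \left(- \frac{1}{3} + \frac{\sqrt{33489}}{6}\right) - 18 = \left(- \frac{1}{3} + \frac{1}{6} \cdot 183\right) - 18 = \left(- \frac{1}{3} + \frac{61}{2}\right) - 18 = \frac{181}{6} - 18 = \frac{73}{6}$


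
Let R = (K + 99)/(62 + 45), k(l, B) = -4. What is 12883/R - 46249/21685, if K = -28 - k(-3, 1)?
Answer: 5977778362/325275 ≈ 18378.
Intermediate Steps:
K = -24 (K = -28 - 1*(-4) = -28 + 4 = -24)
R = 75/107 (R = (-24 + 99)/(62 + 45) = 75/107 ≈ 0.70093)
12883/R - 46249/21685 = 12883/(75/107) - 46249/21685 = 12883*(107/75) - 46249*1/21685 = 1378481/75 - 46249/21685 = 5977778362/325275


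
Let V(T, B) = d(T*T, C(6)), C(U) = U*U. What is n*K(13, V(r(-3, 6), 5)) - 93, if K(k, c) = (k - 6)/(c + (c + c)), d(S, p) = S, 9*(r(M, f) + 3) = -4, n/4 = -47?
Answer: -124905/961 ≈ -129.97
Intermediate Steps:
n = -188 (n = 4*(-47) = -188)
r(M, f) = -31/9 (r(M, f) = -3 + (⅑)*(-4) = -3 - 4/9 = -31/9)
C(U) = U²
V(T, B) = T² (V(T, B) = T*T = T²)
K(k, c) = (-6 + k)/(3*c) (K(k, c) = (-6 + k)/(c + 2*c) = (-6 + k)/((3*c)) = (-6 + k)*(1/(3*c)) = (-6 + k)/(3*c))
n*K(13, V(r(-3, 6), 5)) - 93 = -188*(-6 + 13)/(3*((-31/9)²)) - 93 = -188*7/(3*961/81) - 93 = -188*81*7/(3*961) - 93 = -188*189/961 - 93 = -35532/961 - 93 = -124905/961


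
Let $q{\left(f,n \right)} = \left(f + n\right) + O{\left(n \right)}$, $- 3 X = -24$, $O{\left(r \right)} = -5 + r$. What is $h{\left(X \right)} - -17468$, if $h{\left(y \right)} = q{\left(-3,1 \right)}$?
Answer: $17462$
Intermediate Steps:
$X = 8$ ($X = \left(- \frac{1}{3}\right) \left(-24\right) = 8$)
$q{\left(f,n \right)} = -5 + f + 2 n$ ($q{\left(f,n \right)} = \left(f + n\right) + \left(-5 + n\right) = -5 + f + 2 n$)
$h{\left(y \right)} = -6$ ($h{\left(y \right)} = -5 - 3 + 2 \cdot 1 = -5 - 3 + 2 = -6$)
$h{\left(X \right)} - -17468 = -6 - -17468 = -6 + 17468 = 17462$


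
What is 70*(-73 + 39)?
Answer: -2380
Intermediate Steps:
70*(-73 + 39) = 70*(-34) = -2380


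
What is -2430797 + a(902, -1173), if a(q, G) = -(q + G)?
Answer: -2430526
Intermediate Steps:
a(q, G) = -G - q (a(q, G) = -(G + q) = -G - q)
-2430797 + a(902, -1173) = -2430797 + (-1*(-1173) - 1*902) = -2430797 + (1173 - 902) = -2430797 + 271 = -2430526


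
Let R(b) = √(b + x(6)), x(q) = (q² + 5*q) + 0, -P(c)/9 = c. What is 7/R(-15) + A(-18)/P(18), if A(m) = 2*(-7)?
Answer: 7/81 + 7*√51/51 ≈ 1.0666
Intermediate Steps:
P(c) = -9*c
x(q) = q² + 5*q
A(m) = -14
R(b) = √(66 + b) (R(b) = √(b + 6*(5 + 6)) = √(b + 6*11) = √(b + 66) = √(66 + b))
7/R(-15) + A(-18)/P(18) = 7/(√(66 - 15)) - 14/((-9*18)) = 7/(√51) - 14/(-162) = 7*(√51/51) - 14*(-1/162) = 7*√51/51 + 7/81 = 7/81 + 7*√51/51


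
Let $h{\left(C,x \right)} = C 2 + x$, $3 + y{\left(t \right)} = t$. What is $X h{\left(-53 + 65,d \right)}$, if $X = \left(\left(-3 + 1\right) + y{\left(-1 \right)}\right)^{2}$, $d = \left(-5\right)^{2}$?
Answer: $1764$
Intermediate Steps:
$d = 25$
$y{\left(t \right)} = -3 + t$
$h{\left(C,x \right)} = x + 2 C$ ($h{\left(C,x \right)} = 2 C + x = x + 2 C$)
$X = 36$ ($X = \left(\left(-3 + 1\right) - 4\right)^{2} = \left(-2 - 4\right)^{2} = \left(-6\right)^{2} = 36$)
$X h{\left(-53 + 65,d \right)} = 36 \left(25 + 2 \left(-53 + 65\right)\right) = 36 \left(25 + 2 \cdot 12\right) = 36 \left(25 + 24\right) = 36 \cdot 49 = 1764$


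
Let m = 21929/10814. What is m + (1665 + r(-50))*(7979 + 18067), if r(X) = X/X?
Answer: 469247987633/10814 ≈ 4.3393e+7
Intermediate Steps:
r(X) = 1
m = 21929/10814 (m = 21929*(1/10814) = 21929/10814 ≈ 2.0278)
m + (1665 + r(-50))*(7979 + 18067) = 21929/10814 + (1665 + 1)*(7979 + 18067) = 21929/10814 + 1666*26046 = 21929/10814 + 43392636 = 469247987633/10814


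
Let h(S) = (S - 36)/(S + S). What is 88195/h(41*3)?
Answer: 7231990/29 ≈ 2.4938e+5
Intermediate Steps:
h(S) = (-36 + S)/(2*S) (h(S) = (-36 + S)/((2*S)) = (-36 + S)*(1/(2*S)) = (-36 + S)/(2*S))
88195/h(41*3) = 88195/(((-36 + 41*3)/(2*((41*3))))) = 88195/(((1/2)*(-36 + 123)/123)) = 88195/(((1/2)*(1/123)*87)) = 88195/(29/82) = 88195*(82/29) = 7231990/29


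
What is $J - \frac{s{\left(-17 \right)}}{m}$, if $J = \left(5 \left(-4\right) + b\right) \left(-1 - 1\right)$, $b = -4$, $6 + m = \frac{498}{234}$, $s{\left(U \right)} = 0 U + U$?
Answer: $\frac{6585}{151} \approx 43.609$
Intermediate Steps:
$s{\left(U \right)} = U$ ($s{\left(U \right)} = 0 + U = U$)
$m = - \frac{151}{39}$ ($m = -6 + \frac{498}{234} = -6 + 498 \cdot \frac{1}{234} = -6 + \frac{83}{39} = - \frac{151}{39} \approx -3.8718$)
$J = 48$ ($J = \left(5 \left(-4\right) - 4\right) \left(-1 - 1\right) = \left(-20 - 4\right) \left(-1 - 1\right) = \left(-24\right) \left(-2\right) = 48$)
$J - \frac{s{\left(-17 \right)}}{m} = 48 - - \frac{17}{- \frac{151}{39}} = 48 - \left(-17\right) \left(- \frac{39}{151}\right) = 48 - \frac{663}{151} = \frac{6585}{151}$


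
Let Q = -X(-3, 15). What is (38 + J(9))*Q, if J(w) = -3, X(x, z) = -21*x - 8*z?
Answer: 1995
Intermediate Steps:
Q = 57 (Q = -(-21*(-3) - 8*15) = -(63 - 120) = -1*(-57) = 57)
(38 + J(9))*Q = (38 - 3)*57 = 35*57 = 1995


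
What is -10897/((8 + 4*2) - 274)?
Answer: 10897/258 ≈ 42.236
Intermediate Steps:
-10897/((8 + 4*2) - 274) = -10897/((8 + 8) - 274) = -10897/(16 - 274) = -10897/(-258) = -1/258*(-10897) = 10897/258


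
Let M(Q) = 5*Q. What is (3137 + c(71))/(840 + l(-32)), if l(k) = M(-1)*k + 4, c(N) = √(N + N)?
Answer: 3137/1004 + √142/1004 ≈ 3.1364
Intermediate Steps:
c(N) = √2*√N (c(N) = √(2*N) = √2*√N)
l(k) = 4 - 5*k (l(k) = (5*(-1))*k + 4 = -5*k + 4 = 4 - 5*k)
(3137 + c(71))/(840 + l(-32)) = (3137 + √2*√71)/(840 + (4 - 5*(-32))) = (3137 + √142)/(840 + (4 + 160)) = (3137 + √142)/(840 + 164) = (3137 + √142)/1004 = (3137 + √142)*(1/1004) = 3137/1004 + √142/1004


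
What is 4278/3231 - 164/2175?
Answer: 974974/780825 ≈ 1.2486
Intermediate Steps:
4278/3231 - 164/2175 = 4278*(1/3231) - 164*1/2175 = 1426/1077 - 164/2175 = 974974/780825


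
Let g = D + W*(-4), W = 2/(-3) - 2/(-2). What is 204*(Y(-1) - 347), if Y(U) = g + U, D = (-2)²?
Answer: -70448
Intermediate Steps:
W = ⅓ (W = 2*(-⅓) - 2*(-½) = -⅔ + 1 = ⅓ ≈ 0.33333)
D = 4
g = 8/3 (g = 4 + (⅓)*(-4) = 4 - 4/3 = 8/3 ≈ 2.6667)
Y(U) = 8/3 + U
204*(Y(-1) - 347) = 204*((8/3 - 1) - 347) = 204*(5/3 - 347) = 204*(-1036/3) = -70448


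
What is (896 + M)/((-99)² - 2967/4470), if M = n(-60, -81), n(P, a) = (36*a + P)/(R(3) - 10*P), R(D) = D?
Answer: 266864960/2935102701 ≈ 0.090922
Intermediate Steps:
n(P, a) = (P + 36*a)/(3 - 10*P) (n(P, a) = (36*a + P)/(3 - 10*P) = (P + 36*a)/(3 - 10*P))
M = -992/201 (M = (-1*(-60) - 36*(-81))/(-3 + 10*(-60)) = (60 + 2916)/(-3 - 600) = 2976/(-603) = -1/603*2976 = -992/201 ≈ -4.9353)
(896 + M)/((-99)² - 2967/4470) = (896 - 992/201)/((-99)² - 2967/4470) = 179104/(201*(9801 - 2967*1/4470)) = 179104/(201*(9801 - 989/1490)) = 179104/(201*(14602501/1490)) = (179104/201)*(1490/14602501) = 266864960/2935102701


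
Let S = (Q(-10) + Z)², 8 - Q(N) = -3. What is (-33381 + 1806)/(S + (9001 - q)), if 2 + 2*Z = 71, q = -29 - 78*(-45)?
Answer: -126300/30361 ≈ -4.1599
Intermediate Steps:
q = 3481 (q = -29 + 3510 = 3481)
Z = 69/2 (Z = -1 + (½)*71 = -1 + 71/2 = 69/2 ≈ 34.500)
Q(N) = 11 (Q(N) = 8 - 1*(-3) = 8 + 3 = 11)
S = 8281/4 (S = (11 + 69/2)² = (91/2)² = 8281/4 ≈ 2070.3)
(-33381 + 1806)/(S + (9001 - q)) = (-33381 + 1806)/(8281/4 + (9001 - 1*3481)) = -31575/(8281/4 + (9001 - 3481)) = -31575/(8281/4 + 5520) = -31575/30361/4 = -31575*4/30361 = -126300/30361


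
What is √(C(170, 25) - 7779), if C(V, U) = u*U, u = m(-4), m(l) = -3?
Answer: I*√7854 ≈ 88.623*I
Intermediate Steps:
u = -3
C(V, U) = -3*U
√(C(170, 25) - 7779) = √(-3*25 - 7779) = √(-75 - 7779) = √(-7854) = I*√7854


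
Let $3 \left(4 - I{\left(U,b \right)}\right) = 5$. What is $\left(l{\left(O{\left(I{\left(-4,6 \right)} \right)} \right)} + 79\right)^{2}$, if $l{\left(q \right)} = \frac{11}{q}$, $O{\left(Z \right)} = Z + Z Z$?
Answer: $\frac{31685641}{4900} \approx 6466.5$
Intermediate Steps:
$I{\left(U,b \right)} = \frac{7}{3}$ ($I{\left(U,b \right)} = 4 - \frac{5}{3} = \frac{7}{3}$)
$O{\left(Z \right)} = Z + Z^{2}$
$\left(l{\left(O{\left(I{\left(-4,6 \right)} \right)} \right)} + 79\right)^{2} = \left(\frac{11}{\frac{7}{3} \left(1 + \frac{7}{3}\right)} + 79\right)^{2} = \left(\frac{11}{\frac{7}{3} \cdot \frac{10}{3}} + 79\right)^{2} = \left(\frac{11}{\frac{70}{9}} + 79\right)^{2} = \left(11 \cdot \frac{9}{70} + 79\right)^{2} = \left(\frac{99}{70} + 79\right)^{2} = \left(\frac{5629}{70}\right)^{2} = \frac{31685641}{4900}$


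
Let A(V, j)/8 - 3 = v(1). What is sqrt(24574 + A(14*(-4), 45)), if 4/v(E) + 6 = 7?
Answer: sqrt(24630) ≈ 156.94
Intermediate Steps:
v(E) = 4 (v(E) = 4/(-6 + 7) = 4/1 = 4*1 = 4)
A(V, j) = 56 (A(V, j) = 24 + 8*4 = 24 + 32 = 56)
sqrt(24574 + A(14*(-4), 45)) = sqrt(24574 + 56) = sqrt(24630)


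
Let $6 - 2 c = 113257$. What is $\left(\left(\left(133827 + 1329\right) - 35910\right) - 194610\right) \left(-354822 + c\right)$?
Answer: $39237279390$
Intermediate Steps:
$c = - \frac{113251}{2}$ ($c = 3 - \frac{113257}{2} = - \frac{113251}{2} \approx -56626.0$)
$\left(\left(\left(133827 + 1329\right) - 35910\right) - 194610\right) \left(-354822 + c\right) = \left(\left(\left(133827 + 1329\right) - 35910\right) - 194610\right) \left(-354822 - \frac{113251}{2}\right) = \left(\left(135156 - 35910\right) - 194610\right) \left(- \frac{822895}{2}\right) = \left(99246 - 194610\right) \left(- \frac{822895}{2}\right) = \left(-95364\right) \left(- \frac{822895}{2}\right) = 39237279390$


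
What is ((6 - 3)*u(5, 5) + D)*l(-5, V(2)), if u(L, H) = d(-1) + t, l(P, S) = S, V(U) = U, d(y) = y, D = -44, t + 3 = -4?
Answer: -136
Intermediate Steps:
t = -7 (t = -3 - 4 = -7)
u(L, H) = -8 (u(L, H) = -1 - 7 = -8)
((6 - 3)*u(5, 5) + D)*l(-5, V(2)) = ((6 - 3)*(-8) - 44)*2 = (3*(-8) - 44)*2 = (-24 - 44)*2 = -68*2 = -136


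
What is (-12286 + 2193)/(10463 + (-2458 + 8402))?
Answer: -10093/16407 ≈ -0.61516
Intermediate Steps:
(-12286 + 2193)/(10463 + (-2458 + 8402)) = -10093/(10463 + 5944) = -10093/16407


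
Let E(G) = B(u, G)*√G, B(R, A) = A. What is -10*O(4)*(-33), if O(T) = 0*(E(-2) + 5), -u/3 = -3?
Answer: 0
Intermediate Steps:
u = 9 (u = -3*(-3) = 9)
E(G) = G^(3/2) (E(G) = G*√G = G^(3/2))
O(T) = 0 (O(T) = 0*((-2)^(3/2) + 5) = 0*(-2*I*√2 + 5) = 0*(5 - 2*I*√2) = 0)
-10*O(4)*(-33) = -10*0*(-33) = 0*(-33) = 0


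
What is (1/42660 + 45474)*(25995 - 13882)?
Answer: 23498261147033/42660 ≈ 5.5083e+8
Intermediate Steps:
(1/42660 + 45474)*(25995 - 13882) = (1/42660 + 45474)*12113 = (1939920841/42660)*12113 = 23498261147033/42660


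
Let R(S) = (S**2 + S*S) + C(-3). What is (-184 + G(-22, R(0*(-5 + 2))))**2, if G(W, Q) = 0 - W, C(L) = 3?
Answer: 26244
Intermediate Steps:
R(S) = 3 + 2*S**2 (R(S) = (S**2 + S*S) + 3 = (S**2 + S**2) + 3 = 2*S**2 + 3 = 3 + 2*S**2)
G(W, Q) = -W
(-184 + G(-22, R(0*(-5 + 2))))**2 = (-184 - 1*(-22))**2 = (-184 + 22)**2 = (-162)**2 = 26244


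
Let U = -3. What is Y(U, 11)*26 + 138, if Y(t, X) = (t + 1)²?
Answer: 242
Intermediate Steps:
Y(t, X) = (1 + t)²
Y(U, 11)*26 + 138 = (1 - 3)²*26 + 138 = (-2)²*26 + 138 = 4*26 + 138 = 104 + 138 = 242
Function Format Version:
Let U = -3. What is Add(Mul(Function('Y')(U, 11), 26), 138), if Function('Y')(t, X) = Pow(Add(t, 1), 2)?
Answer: 242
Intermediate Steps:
Function('Y')(t, X) = Pow(Add(1, t), 2)
Add(Mul(Function('Y')(U, 11), 26), 138) = Add(Mul(Pow(Add(1, -3), 2), 26), 138) = Add(Mul(Pow(-2, 2), 26), 138) = Add(Mul(4, 26), 138) = Add(104, 138) = 242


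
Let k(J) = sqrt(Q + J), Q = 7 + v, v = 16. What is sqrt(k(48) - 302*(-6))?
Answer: sqrt(1812 + sqrt(71)) ≈ 42.666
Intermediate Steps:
Q = 23 (Q = 7 + 16 = 23)
k(J) = sqrt(23 + J)
sqrt(k(48) - 302*(-6)) = sqrt(sqrt(23 + 48) - 302*(-6)) = sqrt(sqrt(71) + 1812) = sqrt(1812 + sqrt(71))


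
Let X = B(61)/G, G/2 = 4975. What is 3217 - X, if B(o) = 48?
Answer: 16004551/4975 ≈ 3217.0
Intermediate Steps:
G = 9950 (G = 2*4975 = 9950)
X = 24/4975 (X = 48/9950 = 48*(1/9950) = 24/4975 ≈ 0.0048241)
3217 - X = 3217 - 1*24/4975 = 3217 - 24/4975 = 16004551/4975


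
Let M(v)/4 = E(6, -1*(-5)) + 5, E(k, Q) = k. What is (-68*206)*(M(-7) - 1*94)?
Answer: 700400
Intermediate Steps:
M(v) = 44 (M(v) = 4*(6 + 5) = 4*11 = 44)
(-68*206)*(M(-7) - 1*94) = (-68*206)*(44 - 1*94) = -14008*(44 - 94) = -14008*(-50) = 700400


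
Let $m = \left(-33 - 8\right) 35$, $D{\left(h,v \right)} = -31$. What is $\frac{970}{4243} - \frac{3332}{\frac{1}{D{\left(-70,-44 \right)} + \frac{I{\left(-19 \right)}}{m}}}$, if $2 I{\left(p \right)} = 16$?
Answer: $\frac{89861287174}{869815} \approx 1.0331 \cdot 10^{5}$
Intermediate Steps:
$I{\left(p \right)} = 8$ ($I{\left(p \right)} = \frac{1}{2} \cdot 16 = 8$)
$m = -1435$ ($m = \left(-41\right) 35 = -1435$)
$\frac{970}{4243} - \frac{3332}{\frac{1}{D{\left(-70,-44 \right)} + \frac{I{\left(-19 \right)}}{m}}} = \frac{970}{4243} - \frac{3332}{\frac{1}{-31 + \frac{8}{-1435}}} = 970 \cdot \frac{1}{4243} - \frac{3332}{\frac{1}{-31 + 8 \left(- \frac{1}{1435}\right)}} = \frac{970}{4243} - \frac{3332}{\frac{1}{-31 - \frac{8}{1435}}} = \frac{970}{4243} - \frac{3332}{\frac{1}{- \frac{44493}{1435}}} = \frac{970}{4243} - \frac{3332}{- \frac{1435}{44493}} = \frac{970}{4243} - - \frac{21178668}{205} = \frac{970}{4243} + \frac{21178668}{205} = \frac{89861287174}{869815}$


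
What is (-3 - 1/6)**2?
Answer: 361/36 ≈ 10.028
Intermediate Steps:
(-3 - 1/6)**2 = (-19/6)**2 = 361/36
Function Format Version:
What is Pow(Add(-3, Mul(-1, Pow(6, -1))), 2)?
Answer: Rational(361, 36) ≈ 10.028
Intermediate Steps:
Pow(Add(-3, Mul(-1, Pow(6, -1))), 2) = Pow(Add(-3, Mul(-1, Rational(1, 6))), 2) = Pow(Add(-3, Rational(-1, 6)), 2) = Pow(Rational(-19, 6), 2) = Rational(361, 36)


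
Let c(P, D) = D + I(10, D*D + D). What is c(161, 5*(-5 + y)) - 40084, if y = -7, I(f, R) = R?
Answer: -36604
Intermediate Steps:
c(P, D) = D² + 2*D (c(P, D) = D + (D*D + D) = D + (D² + D) = D + (D + D²) = D² + 2*D)
c(161, 5*(-5 + y)) - 40084 = (5*(-5 - 7))*(2 + 5*(-5 - 7)) - 40084 = (5*(-12))*(2 + 5*(-12)) - 40084 = -60*(2 - 60) - 40084 = -60*(-58) - 40084 = 3480 - 40084 = -36604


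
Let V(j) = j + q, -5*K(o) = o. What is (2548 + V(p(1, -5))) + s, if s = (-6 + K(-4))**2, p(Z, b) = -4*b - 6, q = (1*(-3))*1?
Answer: 64651/25 ≈ 2586.0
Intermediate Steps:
q = -3 (q = -3*1 = -3)
K(o) = -o/5
p(Z, b) = -6 - 4*b
s = 676/25 (s = (-6 - 1/5*(-4))**2 = (-6 + 4/5)**2 = (-26/5)**2 = 676/25 ≈ 27.040)
V(j) = -3 + j (V(j) = j - 3 = -3 + j)
(2548 + V(p(1, -5))) + s = (2548 + (-3 + (-6 - 4*(-5)))) + 676/25 = (2548 + (-3 + (-6 + 20))) + 676/25 = (2548 + (-3 + 14)) + 676/25 = (2548 + 11) + 676/25 = 2559 + 676/25 = 64651/25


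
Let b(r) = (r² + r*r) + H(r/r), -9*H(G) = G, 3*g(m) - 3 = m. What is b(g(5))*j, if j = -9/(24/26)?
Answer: -1651/12 ≈ -137.58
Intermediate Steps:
g(m) = 1 + m/3
H(G) = -G/9
j = -39/4 (j = -9/(24*(1/26)) = -9/12/13 = -9*13/12 = -39/4 ≈ -9.7500)
b(r) = -⅑ + 2*r² (b(r) = (r² + r*r) - r/(9*r) = (r² + r²) - ⅑*1 = 2*r² - ⅑ = -⅑ + 2*r²)
b(g(5))*j = (-⅑ + 2*(1 + (⅓)*5)²)*(-39/4) = (-⅑ + 2*(1 + 5/3)²)*(-39/4) = (-⅑ + 2*(8/3)²)*(-39/4) = (-⅑ + 2*(64/9))*(-39/4) = (-⅑ + 128/9)*(-39/4) = (127/9)*(-39/4) = -1651/12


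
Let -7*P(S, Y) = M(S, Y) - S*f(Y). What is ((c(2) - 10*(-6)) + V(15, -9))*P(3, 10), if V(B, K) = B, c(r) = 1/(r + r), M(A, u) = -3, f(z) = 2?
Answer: 387/4 ≈ 96.750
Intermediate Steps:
P(S, Y) = 3/7 + 2*S/7 (P(S, Y) = -(-3 - S*2)/7 = -(-3 - 2*S)/7 = 3/7 + 2*S/7)
c(r) = 1/(2*r)
((c(2) - 10*(-6)) + V(15, -9))*P(3, 10) = (((½)/2 - 10*(-6)) + 15)*(3/7 + (2/7)*3) = (((½)*(½) + 60) + 15)*(3/7 + 6/7) = ((¼ + 60) + 15)*(9/7) = (241/4 + 15)*(9/7) = (301/4)*(9/7) = 387/4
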